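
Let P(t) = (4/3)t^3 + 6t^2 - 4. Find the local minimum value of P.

Critical points: P'(t) = 4t^2 + 12t vanishes at t = -3, 0.
P''(t) = 8t + 12. P''(-3) = -12 < 0 ⇒ local maximum; P''(0) = 12 > 0 ⇒ local minimum.
Thus P has its local minimum at t = 0, with value -4.

-4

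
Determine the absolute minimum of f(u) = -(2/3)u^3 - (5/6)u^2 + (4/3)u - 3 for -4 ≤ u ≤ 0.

Differentiating, f'(u) = -2u^2 - (5/3)u + 4/3; whose only zero in [-4, 0] is u = -4/3.
Compare values at every candidate in [-4, 0]: f(-4) = 21, f(-4/3) = -379/81, f(0) = -3.
Hence the absolute minimum is -379/81 at u = -4/3.

-379/81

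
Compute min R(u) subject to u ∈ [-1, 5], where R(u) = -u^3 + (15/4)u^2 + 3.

-113/4

The derivative is -3u^2 + (15/2)u, which vanishes at u = 0 and u = 5/2.
Candidates: R(-1) = 31/4,  R(0) = 3,  R(5/2) = 173/16,  R(5) = -113/4.
The minimum over the interval is -113/4, attained at u = 5.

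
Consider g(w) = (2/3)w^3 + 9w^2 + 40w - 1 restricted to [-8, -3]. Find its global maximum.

g'(w) = 2w^2 + 18w + 40, which vanishes at w = -5 and w = -4.
Compare values at every candidate in [-8, -3]: g(-8) = -259/3; g(-5) = -178/3; g(-4) = -179/3; g(-3) = -58.
Hence the absolute maximum is -58 at w = -3.

-58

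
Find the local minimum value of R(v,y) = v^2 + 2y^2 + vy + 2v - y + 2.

3/7

∂R/∂v = 2v + y + 2 = 0 and ∂R/∂y = v + 4y - 1 = 0, so (v, y) = (-9/7, 4/7).
The Hessian has R_{vv} = 2, R_{yy} = 4, R_{vy} = 1, giving D = 7 > 0 with R_{vv} > 0, so the point is a local minimum.
R(-9/7, 4/7) = 3/7.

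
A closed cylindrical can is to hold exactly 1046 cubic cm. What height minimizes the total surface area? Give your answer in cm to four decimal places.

With radius r and height h, πr²h = 1046 so h = 1046/(πr²), and S(r) = 2πr² + 2πrh = 2πr² + 2·1046/r.
S'(r) = 4πr − 2·1046/r² = 0 ⇒ r³ = 1046/(2π), so r ≈ 5.5011 and h = 2r ≈ 11.0022.
S''(r) = 4π + 4·1046/r³ > 0, so this is the minimum; S ≈ 570.4300.

11.0022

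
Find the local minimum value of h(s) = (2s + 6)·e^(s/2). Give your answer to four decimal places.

-0.3283

By the product rule, h'(s) = (s + 5)·e^(s/2). Since e^(s/2) > 0, the only critical point is s = -5.
h''(-5) has the same sign as 1 > 0, so this is a local minimum.
h(-5) = (-4)·e^(-5/2) ≈ -0.3283.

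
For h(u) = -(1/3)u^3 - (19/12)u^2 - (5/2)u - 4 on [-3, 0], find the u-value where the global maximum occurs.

-3

h'(u) = -u^2 - (19/6)u - 5/2, which vanishes at u = -5/3 and u = -3/2.
Evaluating at the critical points and endpoints: h(-3) = -7/4, h(-5/3) = -871/324, h(-3/2) = -43/16, h(0) = -4.
The maximum over the interval is -7/4, attained at u = -3.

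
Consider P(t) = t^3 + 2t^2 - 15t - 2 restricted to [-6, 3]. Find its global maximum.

34

P'(t) = 3t^2 + 4t - 15, which vanishes at t = -3 and t = 5/3.
Candidates: P(-6) = -56, P(-3) = 34, P(5/3) = -454/27, P(3) = -2.
The maximum over the interval is 34, attained at t = -3.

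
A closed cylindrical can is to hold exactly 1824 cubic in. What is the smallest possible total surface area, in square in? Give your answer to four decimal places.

826.4142

With radius r and height h, πr²h = 1824 so h = 1824/(πr²), and S(r) = 2πr² + 2πrh = 2πr² + 2·1824/r.
S'(r) = 4πr − 2·1824/r² = 0 ⇒ r³ = 1824/(2π), so r ≈ 6.6214 and h = 2r ≈ 13.2428.
S''(r) = 4π + 4·1824/r³ > 0, so this is the minimum; S ≈ 826.4142.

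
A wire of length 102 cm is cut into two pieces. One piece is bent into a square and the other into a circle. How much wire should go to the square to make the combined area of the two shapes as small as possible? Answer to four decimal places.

Let x be the length used for the square. Square side x/4; circle radius (102−x)/(2π).
A(x) = (x/4)² + π·((102−x)/(2π))² = x²/16 + (102−x)²/(4π) for 0 ≤ x ≤ 102. A'(x) = x/8 − (102−x)/(2π) = 0 gives x = 4·102/(π+4) ≈ 57.1301.
A'' = 1/8 + 1/(2π) > 0, so this gives the minimum combined area; x ≈ 57.1301 cm to the square.

57.1301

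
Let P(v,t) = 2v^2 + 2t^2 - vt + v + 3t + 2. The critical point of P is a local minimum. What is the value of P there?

∂P/∂v = 4v - t + 1 = 0 and ∂P/∂t = -v + 4t + 3 = 0, so (v, t) = (-7/15, -13/15).
The Hessian has P_{vv} = 4, P_{tt} = 4, P_{vt} = -1, giving D = 15 > 0 with P_{vv} > 0, so the point is a local minimum.
P(-7/15, -13/15) = 7/15.

7/15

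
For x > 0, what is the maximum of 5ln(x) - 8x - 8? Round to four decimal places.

-15.3500

g'(x) = 5/x − 8 = 0 gives x = 5/8.
g''(x) = -5/x², which is negative for x > 0, so this is a local maximum.
g(5/8) = 5·ln(5/8) - 5 - 8 ≈ -15.3500.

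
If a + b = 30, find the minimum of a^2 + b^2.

With a + b = 30, a^2 + b^2 = a^2 + (30 − a)^2.
The derivative 2a − 2(30 − a) = 4a − 60 vanishes at a = 15; second derivative 4 > 0, a minimum.
The minimum is 2·(15)^2 = 450.

450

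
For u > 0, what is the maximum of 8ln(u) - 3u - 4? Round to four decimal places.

R'(u) = 8/u − 3 = 0 gives u = 8/3.
R''(u) = -8/u², which is negative for u > 0, so this is a local maximum.
R(8/3) = 8·ln(8/3) - 8 - 4 ≈ -4.1534.

-4.1534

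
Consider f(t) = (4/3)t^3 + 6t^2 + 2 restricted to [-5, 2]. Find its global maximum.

Differentiating, f'(t) = 4t^2 + 12t; which vanishes at t = -3 and t = 0.
Compare values at every candidate in [-5, 2]: f(-5) = -44/3, f(-3) = 20, f(0) = 2, f(2) = 110/3.
So the maximum is f(2) = 110/3.

110/3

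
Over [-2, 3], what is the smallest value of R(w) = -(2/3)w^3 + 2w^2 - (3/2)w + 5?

The derivative is -2w^2 + 4w - 3/2, which vanishes at w = 1/2 and w = 3/2.
Compare values at every candidate in [-2, 3]: R(-2) = 64/3,  R(1/2) = 14/3,  R(3/2) = 5,  R(3) = 1/2.
Hence the absolute minimum is 1/2 at w = 3.

1/2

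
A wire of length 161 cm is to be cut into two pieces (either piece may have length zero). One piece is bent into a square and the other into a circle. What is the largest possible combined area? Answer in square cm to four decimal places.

2062.7276

Let x be the length used for the square. Square side x/4; circle radius (161−x)/(2π).
A(x) = (x/4)² + π·((161−x)/(2π))² = x²/16 + (161−x)²/(4π) for 0 ≤ x ≤ 161. A'(x) = x/8 − (161−x)/(2π) = 0 gives x = 4·161/(π+4) ≈ 90.1760.
A'' > 0, so the interior critical point is a minimum; the maximum is at an endpoint. A(0) = 2062.7276 and A(161) = 1620.0625, so the largest area is 2062.7276.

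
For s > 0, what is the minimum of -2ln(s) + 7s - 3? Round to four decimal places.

f'(s) = -2/s + 7 = 0 gives s = 2/7.
f''(s) = 2/s², which is positive for s > 0, so this is a local minimum.
f(2/7) = -2·ln(2/7) + 2 - 3 ≈ 1.5055.

1.5055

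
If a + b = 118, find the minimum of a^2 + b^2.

6962

With a + b = 118, a^2 + b^2 = a^2 + (118 − a)^2.
The derivative 2a − 2(118 − a) = 4a − 236 vanishes at a = 59; second derivative 4 > 0, a minimum.
The minimum is 2·(59)^2 = 6962.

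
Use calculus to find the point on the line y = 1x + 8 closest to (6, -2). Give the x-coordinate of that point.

Minimize D(x)^2 = (x - 6)^2 + (x + 10)^2.
d/dx[D^2] = 2(x - 6) + 2·1·(x + 10) = 0 ⇒ x = -2.
Then y = 6 and the distance is √(128) ≈ 11.3137.

-2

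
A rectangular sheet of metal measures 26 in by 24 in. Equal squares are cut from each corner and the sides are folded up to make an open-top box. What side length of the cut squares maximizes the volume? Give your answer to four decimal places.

With cut size x, the volume is V(x) = x(26 − 2x)(24 − 2x) for 0 < x < 12.
V'(x) = 12x^2 − 200x + 624. Setting V'(x) = 0 gives x ≈ 4.1567 (the root in (0, 12)).
V''(x) = 24x − 200 is negative there, so this is the maximum; V ≈ 1153.2457.

4.1567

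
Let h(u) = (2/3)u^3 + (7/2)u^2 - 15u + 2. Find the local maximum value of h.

h'(u) = 2u^2 + 7u - 15 = 0 at u = -5, 3/2.
h''(u) = 4u + 7. h''(-5) = -13 < 0 ⇒ local maximum; h''(3/2) = 13 > 0 ⇒ local minimum.
So the local maximum value is h(-5) = 487/6.

487/6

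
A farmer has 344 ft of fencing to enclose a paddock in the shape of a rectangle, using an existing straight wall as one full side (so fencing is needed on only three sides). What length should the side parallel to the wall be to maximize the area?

172

Let the sides perpendicular to the wall have length x and the parallel side y, so 2x + y = 344 and the area is A = xy = x(344 − 2x).
A'(x) = 344 − 4x = 0 gives x = 86, and A''(x) = −4 < 0 confirms a maximum.
Then y = 344 − 2·86 = 172 and A = 14792.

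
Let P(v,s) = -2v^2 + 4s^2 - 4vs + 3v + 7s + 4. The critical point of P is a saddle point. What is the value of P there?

∂P/∂v = -4v - 4s + 3 = 0 and ∂P/∂s = -4v + 8s + 7 = 0, so (v, s) = (13/12, -1/3).
The Hessian has P_{vv} = -4, P_{ss} = 8, P_{vs} = -4, giving D = -48 < 0, so the point is a saddle point.
P(13/12, -1/3) = 107/24.

107/24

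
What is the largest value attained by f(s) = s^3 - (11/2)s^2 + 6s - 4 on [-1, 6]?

50

Differentiating, f'(s) = 3s^2 - 11s + 6; which vanishes at s = 2/3 and s = 3.
Evaluating at the critical points and endpoints: f(-1) = -33/2; f(2/3) = -58/27; f(3) = -17/2; f(6) = 50.
Hence the absolute maximum is 50 at s = 6.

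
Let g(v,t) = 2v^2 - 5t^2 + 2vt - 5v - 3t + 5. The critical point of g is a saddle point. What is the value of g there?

∂g/∂v = 4v + 2t - 5 = 0 and ∂g/∂t = 2v - 10t - 3 = 0, so (v, t) = (14/11, -1/22).
The Hessian has g_{vv} = 4, g_{tt} = -10, g_{vt} = 2, giving D = -44 < 0, so the point is a saddle point.
g(14/11, -1/22) = 83/44.

83/44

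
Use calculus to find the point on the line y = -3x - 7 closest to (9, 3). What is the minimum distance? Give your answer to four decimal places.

11.7004

Minimize D(x)^2 = (x - 9)^2 + (-3x - 10)^2.
d/dx[D^2] = 2(x - 9) + 2·(-3)·(-3x - 10) = 0 ⇒ x = -21/10.
Then y = -7/10 and the distance is √(1369/10) ≈ 11.7004.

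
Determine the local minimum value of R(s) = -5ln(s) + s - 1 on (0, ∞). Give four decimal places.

-4.0472

R'(s) = -5/s + 1 = 0 gives s = 5.
R''(s) = 5/s², which is positive for s > 0, so this is a local minimum.
R(5) = -5·ln(5) + 5 - 1 ≈ -4.0472.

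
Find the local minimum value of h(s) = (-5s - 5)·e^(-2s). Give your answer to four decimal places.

-6.7957

By the product rule, h'(s) = (10s + 5)·e^(-2s). Since e^(-2s) > 0, the only critical point is s = -1/2.
h''(-1/2) has the same sign as 10 > 0, so this is a local minimum.
h(-1/2) = (-5/2)·e^(1) ≈ -6.7957.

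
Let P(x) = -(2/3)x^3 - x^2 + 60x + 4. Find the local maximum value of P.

587/3

P'(x) = -2x^2 - 2x + 60. Setting P'(x) = 0 gives x ∈ {-6, 5}.
Second-derivative test with P''(x) = -4x - 2: P''(-6) = 22 > 0 ⇒ local minimum; P''(5) = -22 < 0 ⇒ local maximum.
Thus P has its local maximum at x = 5, with value 587/3.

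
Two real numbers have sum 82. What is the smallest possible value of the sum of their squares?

3362

With a + b = 82, a^2 + b^2 = a^2 + (82 − a)^2.
The derivative 2a − 2(82 − a) = 4a − 164 vanishes at a = 41; second derivative 4 > 0, a minimum.
The minimum is 2·(41)^2 = 3362.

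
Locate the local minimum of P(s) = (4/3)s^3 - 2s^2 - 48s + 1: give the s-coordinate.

Critical points: P'(s) = 4s^2 - 4s - 48 vanishes at s = -3, 4.
P''(s) = 8s - 4. P''(-3) = -28 < 0 ⇒ local maximum; P''(4) = 28 > 0 ⇒ local minimum.
Thus P has its local minimum at s = 4, with value -413/3.

4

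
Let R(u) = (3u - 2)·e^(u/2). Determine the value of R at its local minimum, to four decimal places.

-3.0805

By the product rule, R'(u) = ((3/2)u + 2)·e^(u/2). Since e^(u/2) > 0, the only critical point is u = -4/3.
R''(-4/3) has the same sign as 3/2 > 0, so this is a local minimum.
R(-4/3) = (-6)·e^(-2/3) ≈ -3.0805.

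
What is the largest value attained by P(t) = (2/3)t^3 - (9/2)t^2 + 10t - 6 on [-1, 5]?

89/6

P'(t) = 2t^2 - 9t + 10, which vanishes at t = 2 and t = 5/2.
Evaluating at the critical points and endpoints: P(-1) = -127/6; P(2) = 4/3; P(5/2) = 31/24; P(5) = 89/6.
So the maximum is P(5) = 89/6.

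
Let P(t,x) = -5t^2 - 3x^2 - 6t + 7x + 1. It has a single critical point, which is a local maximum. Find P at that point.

∂P/∂t = -10t - 6 = 0 and ∂P/∂x = -6x + 7 = 0, so (t, x) = (-3/5, 7/6).
The Hessian has P_{tt} = -10, P_{xx} = -6, P_{tx} = 0, giving D = 60 > 0 with P_{tt} < 0, so the point is a local maximum.
P(-3/5, 7/6) = 413/60.

413/60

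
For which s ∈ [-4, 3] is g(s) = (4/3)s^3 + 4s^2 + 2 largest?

3

Differentiating, g'(s) = 4s^2 + 8s; which vanishes at s = -2 and s = 0.
Evaluating at the critical points and endpoints: g(-4) = -58/3, g(-2) = 22/3, g(0) = 2, g(3) = 74.
The maximum over the interval is 74, attained at s = 3.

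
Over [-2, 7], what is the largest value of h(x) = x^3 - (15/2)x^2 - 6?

-6

Differentiating, h'(x) = 3x^2 - 15x; which vanishes at x = 0 and x = 5.
Compare values at every candidate in [-2, 7]: h(-2) = -44, h(0) = -6, h(5) = -137/2, h(7) = -61/2.
So the maximum is h(0) = -6.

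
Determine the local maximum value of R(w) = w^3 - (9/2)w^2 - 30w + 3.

R'(w) = 3w^2 - 9w - 30. Setting R'(w) = 0 gives w ∈ {-2, 5}.
R''(w) = 6w - 9. R''(-2) = -21 < 0 ⇒ local maximum; R''(5) = 21 > 0 ⇒ local minimum.
The local maximum is R(-2) = 37.

37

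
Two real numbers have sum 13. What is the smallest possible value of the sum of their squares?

With a + b = 13, a^2 + b^2 = a^2 + (13 − a)^2.
The derivative 2a − 2(13 − a) = 4a − 26 vanishes at a = 13/2; second derivative 4 > 0, a minimum.
The minimum is 2·(13/2)^2 = 169/2.

169/2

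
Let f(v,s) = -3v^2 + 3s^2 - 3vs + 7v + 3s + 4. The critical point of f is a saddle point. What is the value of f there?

121/15

∂f/∂v = -6v - 3s + 7 = 0 and ∂f/∂s = -3v + 6s + 3 = 0, so (v, s) = (17/15, 1/15).
The Hessian has f_{vv} = -6, f_{ss} = 6, f_{vs} = -3, giving D = -45 < 0, so the point is a saddle point.
f(17/15, 1/15) = 121/15.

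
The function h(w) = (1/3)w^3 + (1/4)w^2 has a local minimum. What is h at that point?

0

h'(w) = w^2 + (1/2)w = 0 at w = -1/2, 0.
Second-derivative test with h''(w) = 2w + 1/2: h''(-1/2) = -1/2 < 0 ⇒ local maximum; h''(0) = 1/2 > 0 ⇒ local minimum.
The local minimum is h(0) = 0.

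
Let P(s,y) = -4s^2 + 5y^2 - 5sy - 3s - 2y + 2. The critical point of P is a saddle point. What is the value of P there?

∂P/∂s = -8s - 5y - 3 = 0 and ∂P/∂y = -5s + 10y - 2 = 0, so (s, y) = (-8/21, 1/105).
The Hessian has P_{ss} = -8, P_{yy} = 10, P_{sy} = -5, giving D = -105 < 0, so the point is a saddle point.
P(-8/21, 1/105) = 269/105.

269/105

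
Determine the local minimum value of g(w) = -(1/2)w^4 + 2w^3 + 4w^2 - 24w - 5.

g'(w) = -2w^3 + 6w^2 + 8w - 24 = 0 at w = -2, 2, 3.
Since g''(w) = -6w^2 + 12w + 8, we get g''(-2) = -40 < 0 ⇒ local maximum; g''(2) = 8 > 0 ⇒ local minimum; g''(3) = -10 < 0 ⇒ local maximum.
So the local minimum value is g(2) = -29.

-29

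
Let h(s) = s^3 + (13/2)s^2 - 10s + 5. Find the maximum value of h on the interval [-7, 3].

Differentiating, h'(s) = 3s^2 + 13s - 10; which vanishes at s = -5 and s = 2/3.
Candidates: h(-7) = 101/2,  h(-5) = 185/2,  h(2/3) = 41/27,  h(3) = 121/2.
So the maximum is h(-5) = 185/2.

185/2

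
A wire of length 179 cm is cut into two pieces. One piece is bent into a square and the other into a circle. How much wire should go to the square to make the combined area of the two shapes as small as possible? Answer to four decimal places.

100.2577

Let x be the length used for the square. Square side x/4; circle radius (179−x)/(2π).
A(x) = (x/4)² + π·((179−x)/(2π))² = x²/16 + (179−x)²/(4π) for 0 ≤ x ≤ 179. A'(x) = x/8 − (179−x)/(2π) = 0 gives x = 4·179/(π+4) ≈ 100.2577.
A'' = 1/8 + 1/(2π) > 0, so this gives the minimum combined area; x ≈ 100.2577 cm to the square.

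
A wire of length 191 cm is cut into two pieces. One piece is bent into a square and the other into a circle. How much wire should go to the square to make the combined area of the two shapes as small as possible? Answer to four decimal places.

106.9789

Let x be the length used for the square. Square side x/4; circle radius (191−x)/(2π).
A(x) = (x/4)² + π·((191−x)/(2π))² = x²/16 + (191−x)²/(4π) for 0 ≤ x ≤ 191. A'(x) = x/8 − (191−x)/(2π) = 0 gives x = 4·191/(π+4) ≈ 106.9789.
A'' = 1/8 + 1/(2π) > 0, so this gives the minimum combined area; x ≈ 106.9789 cm to the square.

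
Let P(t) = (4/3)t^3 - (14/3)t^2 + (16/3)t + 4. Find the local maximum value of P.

6

P'(t) = 4t^2 - (28/3)t + 16/3. Setting P'(t) = 0 gives t ∈ {1, 4/3}.
Second-derivative test with P''(t) = 8t - 28/3: P''(1) = -4/3 < 0 ⇒ local maximum; P''(4/3) = 4/3 > 0 ⇒ local minimum.
So the local maximum value is P(1) = 6.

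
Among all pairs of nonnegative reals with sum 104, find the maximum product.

With x + y = 104, the product is P(x) = x(104 − x).
P'(x) = 104 − 2x = 0 gives x = 52; P'' = −2 < 0, so this is the maximum.
P = 52·52 = 2704.

2704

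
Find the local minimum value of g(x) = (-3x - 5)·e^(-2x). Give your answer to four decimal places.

By the product rule, g'(x) = (6x + 7)·e^(-2x). Since e^(-2x) > 0, the only critical point is x = -7/6.
g''(-7/6) has the same sign as 6 > 0, so this is a local minimum.
g(-7/6) = (-3/2)·e^(7/3) ≈ -15.4684.

-15.4684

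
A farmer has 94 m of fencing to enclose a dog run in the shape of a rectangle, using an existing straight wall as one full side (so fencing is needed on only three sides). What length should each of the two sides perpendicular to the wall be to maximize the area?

47/2

Let the sides perpendicular to the wall have length x and the parallel side y, so 2x + y = 94 and the area is A = xy = x(94 − 2x).
A'(x) = 94 − 4x = 0 gives x = 47/2, and A''(x) = −4 < 0 confirms a maximum.
Then y = 94 − 2·47/2 = 47 and A = 2209/2.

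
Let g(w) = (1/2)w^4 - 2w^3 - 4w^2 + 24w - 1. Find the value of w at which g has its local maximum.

2

g'(w) = 2w^3 - 6w^2 - 8w + 24 = 0 at w = -2, 2, 3.
Second-derivative test with g''(w) = 6w^2 - 12w - 8: g''(-2) = 40 > 0 ⇒ local minimum; g''(2) = -8 < 0 ⇒ local maximum; g''(3) = 10 > 0 ⇒ local minimum.
So the local maximum value is g(2) = 23.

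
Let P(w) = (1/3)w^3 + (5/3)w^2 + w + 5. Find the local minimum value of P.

392/81

P'(w) = w^2 + (10/3)w + 1. Setting P'(w) = 0 gives w ∈ {-3, -1/3}.
P''(w) = 2w + 10/3. P''(-3) = -8/3 < 0 ⇒ local maximum; P''(-1/3) = 8/3 > 0 ⇒ local minimum.
Thus P has its local minimum at w = -1/3, with value 392/81.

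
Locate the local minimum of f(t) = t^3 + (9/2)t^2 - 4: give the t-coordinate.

f'(t) = 3t^2 + 9t = 0 at t = -3, 0.
Since f''(t) = 6t + 9, we get f''(-3) = -9 < 0 ⇒ local maximum; f''(0) = 9 > 0 ⇒ local minimum.
So the local minimum value is f(0) = -4.

0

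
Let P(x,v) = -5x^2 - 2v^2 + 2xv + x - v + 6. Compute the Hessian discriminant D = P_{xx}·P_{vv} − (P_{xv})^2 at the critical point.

36

∂P/∂x = -10x + 2v + 1 = 0 and ∂P/∂v = 2x - 4v - 1 = 0, so (x, v) = (1/18, -2/9).
The Hessian has P_{xx} = -10, P_{vv} = -4, P_{xv} = 2, giving D = 36 > 0 with P_{xx} < 0, so the point is a local maximum.
D = (-10)·(-4) − (2)^2 = 36.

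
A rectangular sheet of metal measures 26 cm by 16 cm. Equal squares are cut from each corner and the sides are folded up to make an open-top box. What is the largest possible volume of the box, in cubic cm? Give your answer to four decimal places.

With cut size x, the volume is V(x) = x(26 − 2x)(16 − 2x) for 0 < x < 8.
V'(x) = 12x^2 − 168x + 416. Setting V'(x) = 0 gives x ≈ 3.2141 (the root in (0, 8)).
V''(x) = 24x − 168 is negative there, so this is the maximum; V ≈ 602.1210.

602.1210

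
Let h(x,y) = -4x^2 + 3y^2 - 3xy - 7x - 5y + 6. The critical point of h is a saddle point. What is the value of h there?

∂h/∂x = -8x - 3y - 7 = 0 and ∂h/∂y = -3x + 6y - 5 = 0, so (x, y) = (-1, 1/3).
The Hessian has h_{xx} = -8, h_{yy} = 6, h_{xy} = -3, giving D = -57 < 0, so the point is a saddle point.
h(-1, 1/3) = 26/3.

26/3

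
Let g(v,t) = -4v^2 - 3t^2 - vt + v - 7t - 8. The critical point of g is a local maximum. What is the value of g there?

∂g/∂v = -8v - t + 1 = 0 and ∂g/∂t = -v - 6t - 7 = 0, so (v, t) = (13/47, -57/47).
The Hessian has g_{vv} = -8, g_{tt} = -6, g_{vt} = -1, giving D = 47 > 0 with g_{vv} < 0, so the point is a local maximum.
g(13/47, -57/47) = -170/47.

-170/47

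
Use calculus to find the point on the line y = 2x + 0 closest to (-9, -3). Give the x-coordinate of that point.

Minimize D(x)^2 = (x + 9)^2 + (2x + 3)^2.
d/dx[D^2] = 2(x + 9) + 2·2·(2x + 3) = 0 ⇒ x = -3.
Then y = -6 and the distance is √(45) ≈ 6.7082.

-3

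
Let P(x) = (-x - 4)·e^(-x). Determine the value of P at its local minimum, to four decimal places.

By the product rule, P'(x) = (x + 3)·e^(-x). Since e^(-x) > 0, the only critical point is x = -3.
P''(-3) has the same sign as 1 > 0, so this is a local minimum.
P(-3) = (-1)·e^(3) ≈ -20.0855.

-20.0855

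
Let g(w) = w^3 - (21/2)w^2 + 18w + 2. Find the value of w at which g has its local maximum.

1

g'(w) = 3w^2 - 21w + 18 = 0 at w = 1, 6.
Since g''(w) = 6w - 21, we get g''(1) = -15 < 0 ⇒ local maximum; g''(6) = 15 > 0 ⇒ local minimum.
Thus g has its local maximum at w = 1, with value 21/2.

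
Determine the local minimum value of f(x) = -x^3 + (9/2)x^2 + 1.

f'(x) = -3x^2 + 9x = 0 at x = 0, 3.
f''(x) = -6x + 9. f''(0) = 9 > 0 ⇒ local minimum; f''(3) = -9 < 0 ⇒ local maximum.
Thus f has its local minimum at x = 0, with value 1.

1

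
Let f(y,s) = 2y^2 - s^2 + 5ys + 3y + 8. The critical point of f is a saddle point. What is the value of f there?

85/11

∂f/∂y = 4y + 5s + 3 = 0 and ∂f/∂s = 5y - 2s = 0, so (y, s) = (-2/11, -5/11).
The Hessian has f_{yy} = 4, f_{ss} = -2, f_{ys} = 5, giving D = -33 < 0, so the point is a saddle point.
f(-2/11, -5/11) = 85/11.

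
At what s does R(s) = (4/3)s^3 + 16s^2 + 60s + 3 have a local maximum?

Critical points: R'(s) = 4s^2 + 32s + 60 vanishes at s = -5, -3.
Since R''(s) = 8s + 32, we get R''(-5) = -8 < 0 ⇒ local maximum; R''(-3) = 8 > 0 ⇒ local minimum.
The local maximum is R(-5) = -191/3.

-5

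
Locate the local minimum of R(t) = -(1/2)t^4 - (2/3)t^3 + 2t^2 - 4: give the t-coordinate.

Critical points: R'(t) = -2t^3 - 2t^2 + 4t vanishes at t = -2, 0, 1.
R''(t) = -6t^2 - 4t + 4. R''(-2) = -12 < 0 ⇒ local maximum; R''(0) = 4 > 0 ⇒ local minimum; R''(1) = -6 < 0 ⇒ local maximum.
So the local minimum value is R(0) = -4.

0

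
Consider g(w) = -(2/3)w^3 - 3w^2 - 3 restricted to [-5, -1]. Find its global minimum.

g'(w) = -2w^2 - 6w, whose only zero in [-5, -1] is w = -3.
Candidates: g(-5) = 16/3, g(-3) = -12, g(-1) = -16/3.
Hence the absolute minimum is -12 at w = -3.

-12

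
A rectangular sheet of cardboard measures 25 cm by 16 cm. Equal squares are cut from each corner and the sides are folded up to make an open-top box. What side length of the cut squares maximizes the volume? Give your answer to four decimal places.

With cut size x, the volume is V(x) = x(25 − 2x)(16 − 2x) for 0 < x < 8.
V'(x) = 12x^2 − 164x + 400. Setting V'(x) = 0 gives x ≈ 3.1780 (the root in (0, 8)).
V''(x) = 24x − 164 is negative there, so this is the maximum; V ≈ 571.4131.

3.1780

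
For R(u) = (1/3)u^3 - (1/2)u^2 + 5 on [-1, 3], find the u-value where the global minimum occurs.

-1

Differentiating, R'(u) = u^2 - u; which vanishes at u = 0 and u = 1.
Candidates: R(-1) = 25/6, R(0) = 5, R(1) = 29/6, R(3) = 19/2.
The minimum over the interval is 25/6, attained at u = -1.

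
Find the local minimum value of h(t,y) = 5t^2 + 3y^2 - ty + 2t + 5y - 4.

-383/59

∂h/∂t = 10t - y + 2 = 0 and ∂h/∂y = -t + 6y + 5 = 0, so (t, y) = (-17/59, -52/59).
The Hessian has h_{tt} = 10, h_{yy} = 6, h_{ty} = -1, giving D = 59 > 0 with h_{tt} > 0, so the point is a local minimum.
h(-17/59, -52/59) = -383/59.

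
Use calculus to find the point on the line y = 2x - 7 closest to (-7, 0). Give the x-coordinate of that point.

Minimize D(x)^2 = (x + 7)^2 + (2x - 7)^2.
d/dx[D^2] = 2(x + 7) + 2·2·(2x - 7) = 0 ⇒ x = 7/5.
Then y = -21/5 and the distance is √(441/5) ≈ 9.3915.

7/5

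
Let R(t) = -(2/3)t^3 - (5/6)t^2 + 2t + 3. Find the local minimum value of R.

R'(t) = -2t^2 - (5/3)t + 2 = 0 at t = -3/2, 2/3.
R''(t) = -4t - 5/3. R''(-3/2) = 13/3 > 0 ⇒ local minimum; R''(2/3) = -13/3 < 0 ⇒ local maximum.
The local minimum is R(-3/2) = 3/8.

3/8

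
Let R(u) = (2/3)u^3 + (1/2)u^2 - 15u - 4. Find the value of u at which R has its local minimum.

R'(u) = 2u^2 + u - 15 = 0 at u = -3, 5/2.
R''(u) = 4u + 1. R''(-3) = -11 < 0 ⇒ local maximum; R''(5/2) = 11 > 0 ⇒ local minimum.
Thus R has its local minimum at u = 5/2, with value -671/24.

5/2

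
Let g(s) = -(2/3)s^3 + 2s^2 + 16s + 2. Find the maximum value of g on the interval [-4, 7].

166/3

g'(s) = -2s^2 + 4s + 16, which vanishes at s = -2 and s = 4.
Compare values at every candidate in [-4, 7]: g(-4) = 38/3,  g(-2) = -50/3,  g(4) = 166/3,  g(7) = -50/3.
So the maximum is g(4) = 166/3.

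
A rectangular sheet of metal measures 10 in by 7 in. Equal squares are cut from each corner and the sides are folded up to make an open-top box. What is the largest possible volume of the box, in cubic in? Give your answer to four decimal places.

With cut size x, the volume is V(x) = x(10 − 2x)(7 − 2x) for 0 < x < 3.5.
V'(x) = 12x^2 − 68x + 70. Setting V'(x) = 0 gives x ≈ 1.3520 (the root in (0, 3.5)).
V''(x) = 24x − 68 is negative there, so this is the maximum; V ≈ 42.3766.

42.3766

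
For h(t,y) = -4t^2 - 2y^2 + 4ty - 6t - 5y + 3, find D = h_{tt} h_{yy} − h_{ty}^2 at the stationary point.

16

∂h/∂t = -8t + 4y - 6 = 0 and ∂h/∂y = 4t - 4y - 5 = 0, so (t, y) = (-11/4, -4).
The Hessian has h_{tt} = -8, h_{yy} = -4, h_{ty} = 4, giving D = 16 > 0 with h_{tt} < 0, so the point is a local maximum.
D = (-8)·(-4) − (4)^2 = 16.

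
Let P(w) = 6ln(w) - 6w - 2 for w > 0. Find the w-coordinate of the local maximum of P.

1

P'(w) = 6/w − 6 = 0 gives w = 1.
P''(w) = -6/w², which is negative for w > 0, so this is a local maximum.
P(1) = 6·ln(1) - 6 - 2 ≈ -8.0000.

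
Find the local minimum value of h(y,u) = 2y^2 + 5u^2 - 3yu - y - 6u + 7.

122/31

∂h/∂y = 4y - 3u - 1 = 0 and ∂h/∂u = -3y + 10u - 6 = 0, so (y, u) = (28/31, 27/31).
The Hessian has h_{yy} = 4, h_{uu} = 10, h_{yu} = -3, giving D = 31 > 0 with h_{yy} > 0, so the point is a local minimum.
h(28/31, 27/31) = 122/31.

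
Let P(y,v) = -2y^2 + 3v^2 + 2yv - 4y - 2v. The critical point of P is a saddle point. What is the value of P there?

6/7

∂P/∂y = -4y + 2v - 4 = 0 and ∂P/∂v = 2y + 6v - 2 = 0, so (y, v) = (-5/7, 4/7).
The Hessian has P_{yy} = -4, P_{vv} = 6, P_{yv} = 2, giving D = -28 < 0, so the point is a saddle point.
P(-5/7, 4/7) = 6/7.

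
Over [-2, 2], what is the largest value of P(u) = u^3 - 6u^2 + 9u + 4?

8

Differentiating, P'(u) = 3u^2 - 12u + 9; whose only zero in [-2, 2] is u = 1.
Evaluating at the critical points and endpoints: P(-2) = -46, P(1) = 8, P(2) = 6.
So the maximum is P(1) = 8.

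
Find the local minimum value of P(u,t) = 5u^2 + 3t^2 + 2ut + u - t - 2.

-61/28

∂P/∂u = 10u + 2t + 1 = 0 and ∂P/∂t = 2u + 6t - 1 = 0, so (u, t) = (-1/7, 3/14).
The Hessian has P_{uu} = 10, P_{tt} = 6, P_{ut} = 2, giving D = 56 > 0 with P_{uu} > 0, so the point is a local minimum.
P(-1/7, 3/14) = -61/28.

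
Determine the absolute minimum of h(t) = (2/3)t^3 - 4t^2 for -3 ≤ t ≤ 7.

The derivative is 2t^2 - 8t, which vanishes at t = 0 and t = 4.
Compare values at every candidate in [-3, 7]: h(-3) = -54; h(0) = 0; h(4) = -64/3; h(7) = 98/3.
So the minimum is h(-3) = -54.

-54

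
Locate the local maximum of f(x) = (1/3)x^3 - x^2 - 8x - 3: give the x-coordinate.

-2

f'(x) = x^2 - 2x - 8. Setting f'(x) = 0 gives x ∈ {-2, 4}.
Second-derivative test with f''(x) = 2x - 2: f''(-2) = -6 < 0 ⇒ local maximum; f''(4) = 6 > 0 ⇒ local minimum.
The local maximum is f(-2) = 19/3.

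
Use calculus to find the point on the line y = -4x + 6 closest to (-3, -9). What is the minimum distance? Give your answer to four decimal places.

Minimize D(x)^2 = (x + 3)^2 + (-4x + 15)^2.
d/dx[D^2] = 2(x + 3) + 2·(-4)·(-4x + 15) = 0 ⇒ x = 57/17.
Then y = -126/17 and the distance is √(729/17) ≈ 6.5485.

6.5485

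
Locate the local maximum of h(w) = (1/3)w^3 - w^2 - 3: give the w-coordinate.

0

h'(w) = w^2 - 2w. Setting h'(w) = 0 gives w ∈ {0, 2}.
Since h''(w) = 2w - 2, we get h''(0) = -2 < 0 ⇒ local maximum; h''(2) = 2 > 0 ⇒ local minimum.
So the local maximum value is h(0) = -3.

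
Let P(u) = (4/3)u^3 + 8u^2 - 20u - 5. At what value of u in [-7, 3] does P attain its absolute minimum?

The derivative is 4u^2 + 16u - 20, which vanishes at u = -5 and u = 1.
Candidates: P(-7) = 209/3; P(-5) = 385/3; P(1) = -47/3; P(3) = 43.
So the minimum is P(1) = -47/3.

1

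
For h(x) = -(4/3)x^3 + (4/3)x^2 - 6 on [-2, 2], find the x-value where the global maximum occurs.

-2

Differentiating, h'(x) = -4x^2 + (8/3)x; which vanishes at x = 0 and x = 2/3.
Candidates: h(-2) = 10; h(0) = -6; h(2/3) = -470/81; h(2) = -34/3.
The maximum over the interval is 10, attained at x = -2.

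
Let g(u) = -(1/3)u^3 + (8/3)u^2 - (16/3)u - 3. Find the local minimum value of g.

g'(u) = -u^2 + (16/3)u - 16/3 = 0 at u = 4/3, 4.
g''(u) = -2u + 16/3. g''(4/3) = 8/3 > 0 ⇒ local minimum; g''(4) = -8/3 < 0 ⇒ local maximum.
Thus g has its local minimum at u = 4/3, with value -499/81.

-499/81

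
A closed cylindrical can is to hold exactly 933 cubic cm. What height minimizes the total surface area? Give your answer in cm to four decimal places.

With radius r and height h, πr²h = 933 so h = 933/(πr²), and S(r) = 2πr² + 2πrh = 2πr² + 2·933/r.
S'(r) = 4πr − 2·933/r² = 0 ⇒ r³ = 933/(2π), so r ≈ 5.2954 and h = 2r ≈ 10.5908.
S''(r) = 4π + 4·933/r³ > 0, so this is the minimum; S ≈ 528.5698.

10.5908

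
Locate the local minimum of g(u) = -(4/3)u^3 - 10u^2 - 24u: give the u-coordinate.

Critical points: g'(u) = -4u^2 - 20u - 24 vanishes at u = -3, -2.
g''(u) = -8u - 20. g''(-3) = 4 > 0 ⇒ local minimum; g''(-2) = -4 < 0 ⇒ local maximum.
The local minimum is g(-3) = 18.

-3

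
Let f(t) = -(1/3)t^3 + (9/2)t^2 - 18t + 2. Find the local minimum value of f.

f'(t) = -t^2 + 9t - 18. Setting f'(t) = 0 gives t ∈ {3, 6}.
Since f''(t) = -2t + 9, we get f''(3) = 3 > 0 ⇒ local minimum; f''(6) = -3 < 0 ⇒ local maximum.
So the local minimum value is f(3) = -41/2.

-41/2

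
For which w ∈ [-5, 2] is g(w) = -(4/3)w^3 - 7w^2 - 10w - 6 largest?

Differentiating, g'(w) = -4w^2 - 14w - 10; which vanishes at w = -5/2 and w = -1.
Evaluating at the critical points and endpoints: g(-5) = 107/3,  g(-5/2) = -47/12,  g(-1) = -5/3,  g(2) = -194/3.
The maximum over the interval is 107/3, attained at w = -5.

-5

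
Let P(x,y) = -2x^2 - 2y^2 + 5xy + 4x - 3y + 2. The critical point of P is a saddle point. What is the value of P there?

∂P/∂x = -4x + 5y + 4 = 0 and ∂P/∂y = 5x - 4y - 3 = 0, so (x, y) = (-1/9, -8/9).
The Hessian has P_{xx} = -4, P_{yy} = -4, P_{xy} = 5, giving D = -9 < 0, so the point is a saddle point.
P(-1/9, -8/9) = 28/9.

28/9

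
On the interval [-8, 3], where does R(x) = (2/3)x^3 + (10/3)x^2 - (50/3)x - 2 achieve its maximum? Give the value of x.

-5

Differentiating, R'(x) = 2x^2 + (20/3)x - 50/3; which vanishes at x = -5 and x = 5/3.
Candidates: R(-8) = 10/3; R(-5) = 244/3; R(5/3) = -1412/81; R(3) = -4.
So the maximum is R(-5) = 244/3.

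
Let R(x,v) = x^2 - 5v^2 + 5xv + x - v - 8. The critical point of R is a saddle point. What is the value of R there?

-359/45

∂R/∂x = 2x + 5v + 1 = 0 and ∂R/∂v = 5x - 10v - 1 = 0, so (x, v) = (-1/9, -7/45).
The Hessian has R_{xx} = 2, R_{vv} = -10, R_{xv} = 5, giving D = -45 < 0, so the point is a saddle point.
R(-1/9, -7/45) = -359/45.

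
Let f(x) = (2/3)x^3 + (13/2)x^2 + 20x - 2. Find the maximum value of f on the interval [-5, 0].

-2

Differentiating, f'(x) = 2x^2 + 13x + 20; which vanishes at x = -4 and x = -5/2.
Candidates: f(-5) = -137/6; f(-4) = -62/3; f(-5/2) = -523/24; f(0) = -2.
The maximum over the interval is -2, attained at x = 0.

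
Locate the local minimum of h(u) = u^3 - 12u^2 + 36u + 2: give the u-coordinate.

h'(u) = 3u^2 - 24u + 36. Setting h'(u) = 0 gives u ∈ {2, 6}.
Since h''(u) = 6u - 24, we get h''(2) = -12 < 0 ⇒ local maximum; h''(6) = 12 > 0 ⇒ local minimum.
Thus h has its local minimum at u = 6, with value 2.

6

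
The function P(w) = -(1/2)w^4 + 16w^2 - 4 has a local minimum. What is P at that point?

Critical points: P'(w) = -2w^3 + 32w vanishes at w = -4, 0, 4.
Second-derivative test with P''(w) = -6w^2 + 32: P''(-4) = -64 < 0 ⇒ local maximum; P''(0) = 32 > 0 ⇒ local minimum; P''(4) = -64 < 0 ⇒ local maximum.
Thus P has its local minimum at w = 0, with value -4.

-4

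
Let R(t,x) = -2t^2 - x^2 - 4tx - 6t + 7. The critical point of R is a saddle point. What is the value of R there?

5/2

∂R/∂t = -4t - 4x - 6 = 0 and ∂R/∂x = -4t - 2x = 0, so (t, x) = (3/2, -3).
The Hessian has R_{tt} = -4, R_{xx} = -2, R_{tx} = -4, giving D = -8 < 0, so the point is a saddle point.
R(3/2, -3) = 5/2.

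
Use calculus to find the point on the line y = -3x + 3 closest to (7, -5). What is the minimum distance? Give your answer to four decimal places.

4.1110

Minimize D(x)^2 = (x - 7)^2 + (-3x + 8)^2.
d/dx[D^2] = 2(x - 7) + 2·(-3)·(-3x + 8) = 0 ⇒ x = 31/10.
Then y = -63/10 and the distance is √(169/10) ≈ 4.1110.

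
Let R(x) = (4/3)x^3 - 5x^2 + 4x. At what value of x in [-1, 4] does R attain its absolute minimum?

-1

R'(x) = 4x^2 - 10x + 4, which vanishes at x = 1/2 and x = 2.
Compare values at every candidate in [-1, 4]: R(-1) = -31/3; R(1/2) = 11/12; R(2) = -4/3; R(4) = 64/3.
Hence the absolute minimum is -31/3 at x = -1.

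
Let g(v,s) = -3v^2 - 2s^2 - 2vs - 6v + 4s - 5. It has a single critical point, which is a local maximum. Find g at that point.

∂g/∂v = -6v - 2s - 6 = 0 and ∂g/∂s = -2v - 4s + 4 = 0, so (v, s) = (-8/5, 9/5).
The Hessian has g_{vv} = -6, g_{ss} = -4, g_{vs} = -2, giving D = 20 > 0 with g_{vv} < 0, so the point is a local maximum.
g(-8/5, 9/5) = 17/5.

17/5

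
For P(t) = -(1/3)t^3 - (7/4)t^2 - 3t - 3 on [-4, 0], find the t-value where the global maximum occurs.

P'(t) = -t^2 - (7/2)t - 3, which vanishes at t = -2 and t = -3/2.
Evaluating at the critical points and endpoints: P(-4) = 7/3, P(-2) = -4/3, P(-3/2) = -21/16, P(0) = -3.
So the maximum is P(-4) = 7/3.

-4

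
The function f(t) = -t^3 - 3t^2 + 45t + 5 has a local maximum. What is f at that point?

86

Critical points: f'(t) = -3t^2 - 6t + 45 vanishes at t = -5, 3.
Second-derivative test with f''(t) = -6t - 6: f''(-5) = 24 > 0 ⇒ local minimum; f''(3) = -24 < 0 ⇒ local maximum.
The local maximum is f(3) = 86.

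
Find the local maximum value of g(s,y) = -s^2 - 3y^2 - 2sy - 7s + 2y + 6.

227/8

∂g/∂s = -2s - 2y - 7 = 0 and ∂g/∂y = -2s - 6y + 2 = 0, so (s, y) = (-23/4, 9/4).
The Hessian has g_{ss} = -2, g_{yy} = -6, g_{sy} = -2, giving D = 8 > 0 with g_{ss} < 0, so the point is a local maximum.
g(-23/4, 9/4) = 227/8.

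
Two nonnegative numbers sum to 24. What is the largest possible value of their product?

With x + y = 24, the product is P(x) = x(24 − x).
P'(x) = 24 − 2x = 0 gives x = 12; P'' = −2 < 0, so this is the maximum.
P = 12·12 = 144.

144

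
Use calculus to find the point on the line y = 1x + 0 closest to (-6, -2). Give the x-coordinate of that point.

Minimize D(x)^2 = (x + 6)^2 + (x + 2)^2.
d/dx[D^2] = 2(x + 6) + 2·1·(x + 2) = 0 ⇒ x = -4.
Then y = -4 and the distance is √(8) ≈ 2.8284.

-4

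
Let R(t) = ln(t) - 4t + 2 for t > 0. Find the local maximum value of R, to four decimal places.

R'(t) = 1/t − 4 = 0 gives t = 1/4.
R''(t) = -1/t², which is negative for t > 0, so this is a local maximum.
R(1/4) = 1·ln(1/4) - 1 + 2 ≈ -0.3863.

-0.3863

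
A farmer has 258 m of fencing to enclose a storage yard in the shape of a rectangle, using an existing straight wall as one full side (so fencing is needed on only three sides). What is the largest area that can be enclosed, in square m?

Let the sides perpendicular to the wall have length x and the parallel side y, so 2x + y = 258 and the area is A = xy = x(258 − 2x).
A'(x) = 258 − 4x = 0 gives x = 129/2, and A''(x) = −4 < 0 confirms a maximum.
Then y = 258 − 2·129/2 = 129 and A = 16641/2.

16641/2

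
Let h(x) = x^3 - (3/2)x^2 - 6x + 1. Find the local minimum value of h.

h'(x) = 3x^2 - 3x - 6 = 0 at x = -1, 2.
h''(x) = 6x - 3. h''(-1) = -9 < 0 ⇒ local maximum; h''(2) = 9 > 0 ⇒ local minimum.
Thus h has its local minimum at x = 2, with value -9.

-9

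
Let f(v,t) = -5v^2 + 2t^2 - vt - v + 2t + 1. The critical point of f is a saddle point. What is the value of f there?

21/41

∂f/∂v = -10v - t - 1 = 0 and ∂f/∂t = -v + 4t + 2 = 0, so (v, t) = (-2/41, -21/41).
The Hessian has f_{vv} = -10, f_{tt} = 4, f_{vt} = -1, giving D = -41 < 0, so the point is a saddle point.
f(-2/41, -21/41) = 21/41.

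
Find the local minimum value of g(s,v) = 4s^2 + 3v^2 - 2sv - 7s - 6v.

∂g/∂s = 8s - 2v - 7 = 0 and ∂g/∂v = -2s + 6v - 6 = 0, so (s, v) = (27/22, 31/22).
The Hessian has g_{ss} = 8, g_{vv} = 6, g_{sv} = -2, giving D = 44 > 0 with g_{ss} > 0, so the point is a local minimum.
g(27/22, 31/22) = -375/44.

-375/44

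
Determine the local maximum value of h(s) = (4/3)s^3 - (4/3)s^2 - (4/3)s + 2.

182/81

h'(s) = 4s^2 - (8/3)s - 4/3 = 0 at s = -1/3, 1.
Since h''(s) = 8s - 8/3, we get h''(-1/3) = -16/3 < 0 ⇒ local maximum; h''(1) = 16/3 > 0 ⇒ local minimum.
Thus h has its local maximum at s = -1/3, with value 182/81.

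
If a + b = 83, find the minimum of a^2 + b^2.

6889/2

With a + b = 83, a^2 + b^2 = a^2 + (83 − a)^2.
The derivative 2a − 2(83 − a) = 4a − 166 vanishes at a = 83/2; second derivative 4 > 0, a minimum.
The minimum is 2·(83/2)^2 = 6889/2.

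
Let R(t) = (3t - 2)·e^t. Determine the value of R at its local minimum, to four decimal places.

-2.1496

By the product rule, R'(t) = (3t + 1)·e^t. Since e^t > 0, the only critical point is t = -1/3.
R''(-1/3) has the same sign as 3 > 0, so this is a local minimum.
R(-1/3) = (-3)·e^(-1/3) ≈ -2.1496.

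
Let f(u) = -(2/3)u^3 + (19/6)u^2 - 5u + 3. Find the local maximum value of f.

61/162

f'(u) = -2u^2 + (19/3)u - 5. Setting f'(u) = 0 gives u ∈ {3/2, 5/3}.
Since f''(u) = -4u + 19/3, we get f''(3/2) = 1/3 > 0 ⇒ local minimum; f''(5/3) = -1/3 < 0 ⇒ local maximum.
The local maximum is f(5/3) = 61/162.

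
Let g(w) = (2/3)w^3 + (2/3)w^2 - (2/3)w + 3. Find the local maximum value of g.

11/3

g'(w) = 2w^2 + (4/3)w - 2/3 = 0 at w = -1, 1/3.
g''(w) = 4w + 4/3. g''(-1) = -8/3 < 0 ⇒ local maximum; g''(1/3) = 8/3 > 0 ⇒ local minimum.
Thus g has its local maximum at w = -1, with value 11/3.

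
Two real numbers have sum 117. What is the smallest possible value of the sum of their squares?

With a + b = 117, a^2 + b^2 = a^2 + (117 − a)^2.
The derivative 2a − 2(117 − a) = 4a − 234 vanishes at a = 117/2; second derivative 4 > 0, a minimum.
The minimum is 2·(117/2)^2 = 13689/2.

13689/2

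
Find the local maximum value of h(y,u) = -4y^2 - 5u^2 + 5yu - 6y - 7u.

586/55

∂h/∂y = -8y + 5u - 6 = 0 and ∂h/∂u = 5y - 10u - 7 = 0, so (y, u) = (-19/11, -86/55).
The Hessian has h_{yy} = -8, h_{uu} = -10, h_{yu} = 5, giving D = 55 > 0 with h_{yy} < 0, so the point is a local maximum.
h(-19/11, -86/55) = 586/55.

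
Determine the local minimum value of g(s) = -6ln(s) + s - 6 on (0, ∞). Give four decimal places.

-10.7506

g'(s) = -6/s + 1 = 0 gives s = 6.
g''(s) = 6/s², which is positive for s > 0, so this is a local minimum.
g(6) = -6·ln(6) + 6 - 6 ≈ -10.7506.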